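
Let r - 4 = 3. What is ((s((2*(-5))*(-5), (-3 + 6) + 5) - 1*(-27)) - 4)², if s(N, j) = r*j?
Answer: 6241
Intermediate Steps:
r = 7 (r = 4 + 3 = 7)
s(N, j) = 7*j
((s((2*(-5))*(-5), (-3 + 6) + 5) - 1*(-27)) - 4)² = ((7*((-3 + 6) + 5) - 1*(-27)) - 4)² = ((7*(3 + 5) + 27) - 4)² = ((7*8 + 27) - 4)² = ((56 + 27) - 4)² = (83 - 4)² = 79² = 6241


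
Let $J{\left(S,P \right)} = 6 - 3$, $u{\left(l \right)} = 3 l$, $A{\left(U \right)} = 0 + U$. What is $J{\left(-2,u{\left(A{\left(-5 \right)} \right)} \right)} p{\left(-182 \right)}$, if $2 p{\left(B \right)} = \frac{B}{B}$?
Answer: $\frac{3}{2} \approx 1.5$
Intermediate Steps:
$A{\left(U \right)} = U$
$p{\left(B \right)} = \frac{1}{2}$ ($p{\left(B \right)} = \frac{B \frac{1}{B}}{2} = \frac{1}{2} \cdot 1 = \frac{1}{2}$)
$J{\left(S,P \right)} = 3$ ($J{\left(S,P \right)} = 6 - 3 = 3$)
$J{\left(-2,u{\left(A{\left(-5 \right)} \right)} \right)} p{\left(-182 \right)} = 3 \cdot \frac{1}{2} = \frac{3}{2}$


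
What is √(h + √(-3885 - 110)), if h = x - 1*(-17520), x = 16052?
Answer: √(33572 + I*√3995) ≈ 183.23 + 0.172*I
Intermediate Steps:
h = 33572 (h = 16052 - 1*(-17520) = 16052 + 17520 = 33572)
√(h + √(-3885 - 110)) = √(33572 + √(-3885 - 110)) = √(33572 + √(-3995)) = √(33572 + I*√3995)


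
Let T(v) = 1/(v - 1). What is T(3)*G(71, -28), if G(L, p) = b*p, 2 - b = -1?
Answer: -42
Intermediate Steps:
b = 3 (b = 2 - 1*(-1) = 2 + 1 = 3)
T(v) = 1/(-1 + v)
G(L, p) = 3*p
T(3)*G(71, -28) = (3*(-28))/(-1 + 3) = -84/2 = (1/2)*(-84) = -42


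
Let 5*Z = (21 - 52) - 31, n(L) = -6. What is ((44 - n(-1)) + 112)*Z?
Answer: -10044/5 ≈ -2008.8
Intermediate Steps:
Z = -62/5 (Z = ((21 - 52) - 31)/5 = (-31 - 31)/5 = (⅕)*(-62) = -62/5 ≈ -12.400)
((44 - n(-1)) + 112)*Z = ((44 - 1*(-6)) + 112)*(-62/5) = ((44 + 6) + 112)*(-62/5) = (50 + 112)*(-62/5) = 162*(-62/5) = -10044/5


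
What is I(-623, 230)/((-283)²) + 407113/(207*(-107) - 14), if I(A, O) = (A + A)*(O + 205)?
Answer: -44617840687/1775012507 ≈ -25.137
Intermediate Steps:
I(A, O) = 2*A*(205 + O) (I(A, O) = (2*A)*(205 + O) = 2*A*(205 + O))
I(-623, 230)/((-283)²) + 407113/(207*(-107) - 14) = (2*(-623)*(205 + 230))/((-283)²) + 407113/(207*(-107) - 14) = (2*(-623)*435)/80089 + 407113/(-22149 - 14) = -542010*1/80089 + 407113/(-22163) = -542010/80089 + 407113*(-1/22163) = -542010/80089 - 407113/22163 = -44617840687/1775012507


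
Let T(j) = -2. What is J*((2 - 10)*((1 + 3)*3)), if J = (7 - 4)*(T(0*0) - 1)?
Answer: 864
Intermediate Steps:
J = -9 (J = (7 - 4)*(-2 - 1) = 3*(-3) = -9)
J*((2 - 10)*((1 + 3)*3)) = -9*(2 - 10)*(1 + 3)*3 = -(-72)*4*3 = -(-72)*12 = -9*(-96) = 864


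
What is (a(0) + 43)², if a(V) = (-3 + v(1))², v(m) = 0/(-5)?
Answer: 2704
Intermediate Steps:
v(m) = 0 (v(m) = 0*(-⅕) = 0)
a(V) = 9 (a(V) = (-3 + 0)² = (-3)² = 9)
(a(0) + 43)² = (9 + 43)² = 52² = 2704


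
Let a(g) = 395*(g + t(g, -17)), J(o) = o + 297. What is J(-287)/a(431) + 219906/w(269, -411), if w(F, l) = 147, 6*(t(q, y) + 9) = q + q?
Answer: 9827086320/6569087 ≈ 1496.0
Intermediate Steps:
t(q, y) = -9 + q/3 (t(q, y) = -9 + (q + q)/6 = -9 + (2*q)/6 = -9 + q/3)
J(o) = 297 + o
a(g) = -3555 + 1580*g/3 (a(g) = 395*(g + (-9 + g/3)) = 395*(-9 + 4*g/3) = -3555 + 1580*g/3)
J(-287)/a(431) + 219906/w(269, -411) = (297 - 287)/(-3555 + (1580/3)*431) + 219906/147 = 10/(-3555 + 680980/3) + 219906*(1/147) = 10/(670315/3) + 73302/49 = 10*(3/670315) + 73302/49 = 6/134063 + 73302/49 = 9827086320/6569087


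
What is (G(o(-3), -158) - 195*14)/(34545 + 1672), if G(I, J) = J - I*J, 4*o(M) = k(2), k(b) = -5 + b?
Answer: -6013/72434 ≈ -0.083014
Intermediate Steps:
o(M) = -3/4 (o(M) = (-5 + 2)/4 = (1/4)*(-3) = -3/4)
G(I, J) = J - I*J
(G(o(-3), -158) - 195*14)/(34545 + 1672) = (-158*(1 - 1*(-3/4)) - 195*14)/(34545 + 1672) = (-158*(1 + 3/4) - 2730)/36217 = (-158*7/4 - 2730)*(1/36217) = (-553/2 - 2730)*(1/36217) = -6013/2*1/36217 = -6013/72434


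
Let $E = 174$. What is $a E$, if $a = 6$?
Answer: $1044$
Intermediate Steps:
$a E = 6 \cdot 174 = 1044$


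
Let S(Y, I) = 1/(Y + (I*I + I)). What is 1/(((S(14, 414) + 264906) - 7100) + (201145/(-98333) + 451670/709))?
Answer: 11979242298928/3095927438551652385 ≈ 3.8694e-6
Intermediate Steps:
S(Y, I) = 1/(I + Y + I**2) (S(Y, I) = 1/(Y + (I**2 + I)) = 1/(Y + (I + I**2)) = 1/(I + Y + I**2))
1/(((S(14, 414) + 264906) - 7100) + (201145/(-98333) + 451670/709)) = 1/(((1/(414 + 14 + 414**2) + 264906) - 7100) + (201145/(-98333) + 451670/709)) = 1/(((1/(414 + 14 + 171396) + 264906) - 7100) + (201145*(-1/98333) + 451670*(1/709))) = 1/(((1/171824 + 264906) - 7100) + (-201145/98333 + 451670/709)) = 1/(((1/171824 + 264906) - 7100) + 44271454305/69718097) = 1/((45517208545/171824 - 7100) + 44271454305/69718097) = 1/(44297258145/171824 + 44271454305/69718097) = 1/(3095927438551652385/11979242298928) = 11979242298928/3095927438551652385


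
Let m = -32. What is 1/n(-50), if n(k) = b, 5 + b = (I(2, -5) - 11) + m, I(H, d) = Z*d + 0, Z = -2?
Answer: -1/38 ≈ -0.026316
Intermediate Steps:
I(H, d) = -2*d (I(H, d) = -2*d + 0 = -2*d)
b = -38 (b = -5 + ((-2*(-5) - 11) - 32) = -5 + ((10 - 11) - 32) = -5 + (-1 - 32) = -5 - 33 = -38)
n(k) = -38
1/n(-50) = 1/(-38) = -1/38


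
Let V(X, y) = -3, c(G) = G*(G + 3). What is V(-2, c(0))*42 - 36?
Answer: -162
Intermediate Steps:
c(G) = G*(3 + G)
V(-2, c(0))*42 - 36 = -3*42 - 36 = -126 - 36 = -162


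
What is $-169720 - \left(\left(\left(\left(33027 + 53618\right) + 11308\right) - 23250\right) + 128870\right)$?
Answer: $-373293$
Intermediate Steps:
$-169720 - \left(\left(\left(\left(33027 + 53618\right) + 11308\right) - 23250\right) + 128870\right) = -169720 - \left(\left(\left(86645 + 11308\right) - 23250\right) + 128870\right) = -169720 - \left(\left(97953 - 23250\right) + 128870\right) = -169720 - \left(74703 + 128870\right) = -169720 - 203573 = -373293$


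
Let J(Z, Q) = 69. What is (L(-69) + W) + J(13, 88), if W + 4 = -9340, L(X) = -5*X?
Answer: -8930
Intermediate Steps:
W = -9344 (W = -4 - 9340 = -9344)
(L(-69) + W) + J(13, 88) = (-5*(-69) - 9344) + 69 = (345 - 9344) + 69 = -8999 + 69 = -8930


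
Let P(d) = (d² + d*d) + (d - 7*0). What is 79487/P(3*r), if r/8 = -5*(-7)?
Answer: 79487/1412040 ≈ 0.056292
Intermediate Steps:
r = 280 (r = 8*(-5*(-7)) = 8*35 = 280)
P(d) = d + 2*d² (P(d) = (d² + d²) + (d + 0) = 2*d² + d = d + 2*d²)
79487/P(3*r) = 79487/(((3*280)*(1 + 2*(3*280)))) = 79487/((840*(1 + 2*840))) = 79487/((840*(1 + 1680))) = 79487/((840*1681)) = 79487/1412040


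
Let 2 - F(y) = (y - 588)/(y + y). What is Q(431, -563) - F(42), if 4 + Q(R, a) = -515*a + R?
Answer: 580727/2 ≈ 2.9036e+5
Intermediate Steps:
Q(R, a) = -4 + R - 515*a (Q(R, a) = -4 + (-515*a + R) = -4 + (R - 515*a) = -4 + R - 515*a)
F(y) = 2 - (-588 + y)/(2*y) (F(y) = 2 - (y - 588)/(y + y) = 2 - (-588 + y)/(2*y))
Q(431, -563) - F(42) = (-4 + 431 - 515*(-563)) - (3/2 + 294/42) = (-4 + 431 + 289945) - (3/2 + 294*(1/42)) = 290372 - (3/2 + 7) = 290372 - 1*17/2 = 290372 - 17/2 = 580727/2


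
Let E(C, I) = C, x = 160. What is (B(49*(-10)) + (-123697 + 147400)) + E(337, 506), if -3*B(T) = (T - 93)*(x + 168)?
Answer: 263344/3 ≈ 87781.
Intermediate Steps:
B(T) = 10168 - 328*T/3 (B(T) = -(T - 93)*(160 + 168)/3 = -(-93 + T)*328/3 = -(-30504 + 328*T)/3 = 10168 - 328*T/3)
(B(49*(-10)) + (-123697 + 147400)) + E(337, 506) = ((10168 - 16072*(-10)/3) + (-123697 + 147400)) + 337 = ((10168 - 328/3*(-490)) + 23703) + 337 = ((10168 + 160720/3) + 23703) + 337 = (191224/3 + 23703) + 337 = 262333/3 + 337 = 263344/3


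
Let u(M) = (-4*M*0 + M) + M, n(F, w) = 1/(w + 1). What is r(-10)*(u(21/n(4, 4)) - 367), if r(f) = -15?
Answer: 2355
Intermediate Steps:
n(F, w) = 1/(1 + w)
u(M) = 2*M (u(M) = (-4*0 + M) + M = (0 + M) + M = M + M = 2*M)
r(-10)*(u(21/n(4, 4)) - 367) = -15*(2*(21/(1/(1 + 4))) - 367) = -15*(2*(21/(1/5)) - 367) = -15*(2*(21/(⅕)) - 367) = -15*(2*(21*5) - 367) = -15*(2*105 - 367) = -15*(210 - 367) = -15*(-157) = 2355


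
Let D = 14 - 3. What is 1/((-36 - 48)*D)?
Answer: -1/924 ≈ -0.0010823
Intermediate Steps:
D = 11
1/((-36 - 48)*D) = 1/((-36 - 48)*11) = 1/(-84*11) = 1/(-924) = -1/924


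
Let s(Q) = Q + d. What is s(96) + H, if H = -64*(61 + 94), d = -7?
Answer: -9831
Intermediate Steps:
s(Q) = -7 + Q (s(Q) = Q - 7 = -7 + Q)
H = -9920 (H = -64*155 = -9920)
s(96) + H = (-7 + 96) - 9920 = 89 - 9920 = -9831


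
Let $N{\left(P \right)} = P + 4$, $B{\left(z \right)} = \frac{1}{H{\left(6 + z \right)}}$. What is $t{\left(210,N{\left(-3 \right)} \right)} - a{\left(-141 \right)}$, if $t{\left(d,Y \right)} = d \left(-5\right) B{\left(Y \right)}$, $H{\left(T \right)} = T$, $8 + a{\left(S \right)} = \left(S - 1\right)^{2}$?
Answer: $-20306$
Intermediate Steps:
$a{\left(S \right)} = -8 + \left(-1 + S\right)^{2}$ ($a{\left(S \right)} = -8 + \left(S - 1\right)^{2} = -8 + \left(-1 + S\right)^{2}$)
$B{\left(z \right)} = \frac{1}{6 + z}$
$N{\left(P \right)} = 4 + P$
$t{\left(d,Y \right)} = - \frac{5 d}{6 + Y}$ ($t{\left(d,Y \right)} = \frac{d \left(-5\right)}{6 + Y} = \frac{\left(-5\right) d}{6 + Y} = - \frac{5 d}{6 + Y}$)
$t{\left(210,N{\left(-3 \right)} \right)} - a{\left(-141 \right)} = \left(-5\right) 210 \frac{1}{6 + \left(4 - 3\right)} - \left(-8 + \left(-1 - 141\right)^{2}\right) = \left(-5\right) 210 \frac{1}{6 + 1} - \left(-8 + \left(-142\right)^{2}\right) = \left(-5\right) 210 \cdot \frac{1}{7} - \left(-8 + 20164\right) = \left(-5\right) 210 \cdot \frac{1}{7} - 20156 = -150 - 20156 = -20306$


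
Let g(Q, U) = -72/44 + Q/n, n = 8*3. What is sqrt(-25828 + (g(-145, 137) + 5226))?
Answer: 13*I*sqrt(2124870)/132 ≈ 143.56*I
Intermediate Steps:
n = 24
g(Q, U) = -18/11 + Q/24 (g(Q, U) = -72/44 + Q/24 = -72*1/44 + Q*(1/24) = -18/11 + Q/24)
sqrt(-25828 + (g(-145, 137) + 5226)) = sqrt(-25828 + ((-18/11 + (1/24)*(-145)) + 5226)) = sqrt(-25828 + ((-18/11 - 145/24) + 5226)) = sqrt(-25828 + (-2027/264 + 5226)) = sqrt(-25828 + 1377637/264) = sqrt(-5440955/264) = 13*I*sqrt(2124870)/132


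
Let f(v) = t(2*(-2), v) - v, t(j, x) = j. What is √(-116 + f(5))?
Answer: 5*I*√5 ≈ 11.18*I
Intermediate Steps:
f(v) = -4 - v (f(v) = 2*(-2) - v = -4 - v)
√(-116 + f(5)) = √(-116 + (-4 - 1*5)) = √(-116 + (-4 - 5)) = √(-116 - 9) = √(-125) = 5*I*√5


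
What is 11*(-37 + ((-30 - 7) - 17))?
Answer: -1001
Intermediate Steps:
11*(-37 + ((-30 - 7) - 17)) = 11*(-37 + (-37 - 17)) = 11*(-37 - 54) = 11*(-91) = -1001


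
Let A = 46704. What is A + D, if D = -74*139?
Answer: 36418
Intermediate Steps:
D = -10286
A + D = 46704 - 10286 = 36418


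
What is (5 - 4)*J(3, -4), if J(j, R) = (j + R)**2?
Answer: 1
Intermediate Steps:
J(j, R) = (R + j)**2
(5 - 4)*J(3, -4) = (5 - 4)*(-4 + 3)**2 = 1*(-1)**2 = 1*1 = 1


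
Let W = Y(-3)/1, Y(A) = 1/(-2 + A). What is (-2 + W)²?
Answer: 121/25 ≈ 4.8400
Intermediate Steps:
W = -⅕ (W = 1/(-2 - 3*1) = 1/(-5) = -⅕*1 = -⅕ ≈ -0.20000)
(-2 + W)² = (-2 - ⅕)² = (-11/5)² = 121/25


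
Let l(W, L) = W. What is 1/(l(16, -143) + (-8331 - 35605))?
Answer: -1/43920 ≈ -2.2769e-5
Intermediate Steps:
1/(l(16, -143) + (-8331 - 35605)) = 1/(16 + (-8331 - 35605)) = 1/(16 - 43936) = 1/(-43920) = -1/43920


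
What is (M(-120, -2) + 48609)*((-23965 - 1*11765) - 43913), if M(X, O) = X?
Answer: -3861809427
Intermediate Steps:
(M(-120, -2) + 48609)*((-23965 - 1*11765) - 43913) = (-120 + 48609)*((-23965 - 1*11765) - 43913) = 48489*((-23965 - 11765) - 43913) = 48489*(-35730 - 43913) = 48489*(-79643) = -3861809427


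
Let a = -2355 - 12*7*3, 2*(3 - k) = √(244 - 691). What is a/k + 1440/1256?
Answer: 6*(-136253*I + 30*√447)/(157*(√447 + 6*I)) ≈ -63.624 - 228.23*I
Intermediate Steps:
k = 3 - I*√447/2 (k = 3 - √(244 - 691)/2 = 3 - I*√447/2 ≈ 3.0 - 10.571*I)
a = -2607 (a = -2355 - 84*3 = -2355 - 252 = -2607)
a/k + 1440/1256 = -2607/(3 - I*√447/2) + 1440/1256 = -2607/(3 - I*√447/2) + 1440*(1/1256) = -2607/(3 - I*√447/2) + 180/157 = 180/157 - 2607/(3 - I*√447/2)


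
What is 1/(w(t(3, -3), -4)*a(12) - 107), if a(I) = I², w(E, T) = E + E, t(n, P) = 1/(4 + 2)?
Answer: -1/59 ≈ -0.016949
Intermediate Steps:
t(n, P) = ⅙ (t(n, P) = 1/6 = ⅙)
w(E, T) = 2*E
1/(w(t(3, -3), -4)*a(12) - 107) = 1/((2*(⅙))*12² - 107) = 1/((⅓)*144 - 107) = 1/(48 - 107) = 1/(-59) = -1/59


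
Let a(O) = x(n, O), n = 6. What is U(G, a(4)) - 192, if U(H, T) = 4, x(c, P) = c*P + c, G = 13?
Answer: -188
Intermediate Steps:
x(c, P) = c + P*c (x(c, P) = P*c + c = c + P*c)
a(O) = 6 + 6*O (a(O) = 6*(1 + O) = 6 + 6*O)
U(G, a(4)) - 192 = 4 - 192 = -188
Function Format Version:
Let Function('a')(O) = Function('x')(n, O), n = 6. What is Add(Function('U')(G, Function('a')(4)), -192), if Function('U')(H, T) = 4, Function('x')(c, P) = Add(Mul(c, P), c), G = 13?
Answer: -188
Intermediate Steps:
Function('x')(c, P) = Add(c, Mul(P, c)) (Function('x')(c, P) = Add(Mul(P, c), c) = Add(c, Mul(P, c)))
Function('a')(O) = Add(6, Mul(6, O)) (Function('a')(O) = Mul(6, Add(1, O)) = Add(6, Mul(6, O)))
Add(Function('U')(G, Function('a')(4)), -192) = Add(4, -192) = -188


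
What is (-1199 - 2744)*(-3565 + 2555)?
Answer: 3982430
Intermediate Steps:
(-1199 - 2744)*(-3565 + 2555) = -3943*(-1010) = 3982430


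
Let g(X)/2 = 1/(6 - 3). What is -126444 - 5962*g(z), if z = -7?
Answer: -391256/3 ≈ -1.3042e+5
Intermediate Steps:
g(X) = ⅔ (g(X) = 2/(6 - 3) = 2/3 = 2*(⅓) = ⅔)
-126444 - 5962*g(z) = -126444 - 5962*2/3 = -126444 - 1*11924/3 = -126444 - 11924/3 = -391256/3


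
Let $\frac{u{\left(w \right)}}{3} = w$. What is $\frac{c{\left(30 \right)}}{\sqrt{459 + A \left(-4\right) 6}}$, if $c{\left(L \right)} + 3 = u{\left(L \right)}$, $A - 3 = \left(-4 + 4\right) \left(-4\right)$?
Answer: $\frac{29 \sqrt{43}}{43} \approx 4.4225$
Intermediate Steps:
$u{\left(w \right)} = 3 w$
$A = 3$ ($A = 3 + \left(-4 + 4\right) \left(-4\right) = 3 + 0 \left(-4\right) = 3 + 0 = 3$)
$c{\left(L \right)} = -3 + 3 L$
$\frac{c{\left(30 \right)}}{\sqrt{459 + A \left(-4\right) 6}} = \frac{-3 + 3 \cdot 30}{\sqrt{459 + 3 \left(-4\right) 6}} = \frac{-3 + 90}{\sqrt{459 - 72}} = \frac{87}{\sqrt{459 - 72}} = \frac{87}{\sqrt{387}} = \frac{87}{3 \sqrt{43}} = 87 \frac{\sqrt{43}}{129} = \frac{29 \sqrt{43}}{43}$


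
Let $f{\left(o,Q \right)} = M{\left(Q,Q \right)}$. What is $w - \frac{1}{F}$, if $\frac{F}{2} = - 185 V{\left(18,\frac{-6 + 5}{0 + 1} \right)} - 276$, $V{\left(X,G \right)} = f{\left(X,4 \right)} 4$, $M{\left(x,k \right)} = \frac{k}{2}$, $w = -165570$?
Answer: $- \frac{581481839}{3512} \approx -1.6557 \cdot 10^{5}$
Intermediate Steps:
$M{\left(x,k \right)} = \frac{k}{2}$ ($M{\left(x,k \right)} = k \frac{1}{2} = \frac{k}{2}$)
$f{\left(o,Q \right)} = \frac{Q}{2}$
$V{\left(X,G \right)} = 8$ ($V{\left(X,G \right)} = \frac{1}{2} \cdot 4 \cdot 4 = 2 \cdot 4 = 8$)
$F = -3512$ ($F = 2 \left(\left(-185\right) 8 - 276\right) = 2 \left(-1480 - 276\right) = 2 \left(-1756\right) = -3512$)
$w - \frac{1}{F} = -165570 - \frac{1}{-3512} = -165570 - - \frac{1}{3512} = -165570 + \frac{1}{3512} = - \frac{581481839}{3512}$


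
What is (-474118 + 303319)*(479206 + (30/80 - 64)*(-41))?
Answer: -658347649083/8 ≈ -8.2293e+10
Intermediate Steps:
(-474118 + 303319)*(479206 + (30/80 - 64)*(-41)) = -170799*(479206 + (30*(1/80) - 64)*(-41)) = -170799*(479206 + (3/8 - 64)*(-41)) = -170799*(479206 - 509/8*(-41)) = -170799*(479206 + 20869/8) = -170799*3854517/8 = -658347649083/8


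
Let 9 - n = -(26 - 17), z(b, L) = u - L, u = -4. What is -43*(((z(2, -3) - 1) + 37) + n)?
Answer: -2279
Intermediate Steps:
z(b, L) = -4 - L
n = 18 (n = 9 - (-1)*(26 - 17) = 9 - (-1)*9 = 9 - 1*(-9) = 9 + 9 = 18)
-43*(((z(2, -3) - 1) + 37) + n) = -43*((((-4 - 1*(-3)) - 1) + 37) + 18) = -43*((((-4 + 3) - 1) + 37) + 18) = -43*(((-1 - 1) + 37) + 18) = -43*((-2 + 37) + 18) = -43*(35 + 18) = -43*53 = -2279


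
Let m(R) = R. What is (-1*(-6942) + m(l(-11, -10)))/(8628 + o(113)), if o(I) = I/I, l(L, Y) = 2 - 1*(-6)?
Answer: 6950/8629 ≈ 0.80542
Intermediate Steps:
l(L, Y) = 8 (l(L, Y) = 2 + 6 = 8)
o(I) = 1
(-1*(-6942) + m(l(-11, -10)))/(8628 + o(113)) = (-1*(-6942) + 8)/(8628 + 1) = (6942 + 8)/8629 = 6950*(1/8629) = 6950/8629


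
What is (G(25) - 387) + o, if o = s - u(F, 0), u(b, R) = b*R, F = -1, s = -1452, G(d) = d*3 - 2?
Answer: -1766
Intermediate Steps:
G(d) = -2 + 3*d (G(d) = 3*d - 2 = -2 + 3*d)
u(b, R) = R*b
o = -1452 (o = -1452 - 0*(-1) = -1452 - 1*0 = -1452 + 0 = -1452)
(G(25) - 387) + o = ((-2 + 3*25) - 387) - 1452 = ((-2 + 75) - 387) - 1452 = (73 - 387) - 1452 = -314 - 1452 = -1766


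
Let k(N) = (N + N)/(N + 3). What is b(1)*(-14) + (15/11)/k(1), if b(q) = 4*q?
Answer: -586/11 ≈ -53.273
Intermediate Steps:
k(N) = 2*N/(3 + N) (k(N) = (2*N)/(3 + N) = 2*N/(3 + N))
b(1)*(-14) + (15/11)/k(1) = (4*1)*(-14) + (15/11)/((2*1/(3 + 1))) = 4*(-14) + (15*(1/11))/((2*1/4)) = -56 + 15/(11*((2*1*(1/4)))) = -56 + 15/(11*(1/2)) = -56 + (15/11)*2 = -56 + 30/11 = -586/11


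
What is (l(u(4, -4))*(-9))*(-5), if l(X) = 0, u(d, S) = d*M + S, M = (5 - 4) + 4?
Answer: 0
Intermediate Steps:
M = 5 (M = 1 + 4 = 5)
u(d, S) = S + 5*d (u(d, S) = d*5 + S = 5*d + S = S + 5*d)
(l(u(4, -4))*(-9))*(-5) = (0*(-9))*(-5) = 0*(-5) = 0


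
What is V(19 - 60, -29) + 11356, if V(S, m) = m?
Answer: 11327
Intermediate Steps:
V(19 - 60, -29) + 11356 = -29 + 11356 = 11327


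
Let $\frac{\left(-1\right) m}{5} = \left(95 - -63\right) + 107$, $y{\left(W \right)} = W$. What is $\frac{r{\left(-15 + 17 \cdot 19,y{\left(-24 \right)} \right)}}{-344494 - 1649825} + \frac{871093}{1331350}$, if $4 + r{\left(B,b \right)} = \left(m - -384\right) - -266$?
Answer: $\frac{1738141307317}{2655136600650} \approx 0.65463$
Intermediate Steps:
$m = -1325$ ($m = - 5 \left(\left(95 - -63\right) + 107\right) = - 5 \left(\left(95 + 63\right) + 107\right) = - 5 \left(158 + 107\right) = \left(-5\right) 265 = -1325$)
$r{\left(B,b \right)} = -679$ ($r{\left(B,b \right)} = -4 - 675 = -679$)
$\frac{r{\left(-15 + 17 \cdot 19,y{\left(-24 \right)} \right)}}{-344494 - 1649825} + \frac{871093}{1331350} = - \frac{679}{-344494 - 1649825} + \frac{871093}{1331350} = - \frac{679}{-1994319} + 871093 \cdot \frac{1}{1331350} = \left(-679\right) \left(- \frac{1}{1994319}\right) + \frac{871093}{1331350} = \frac{679}{1994319} + \frac{871093}{1331350} = \frac{1738141307317}{2655136600650}$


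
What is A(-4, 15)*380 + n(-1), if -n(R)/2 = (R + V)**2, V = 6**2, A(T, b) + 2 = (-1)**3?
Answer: -3590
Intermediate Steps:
A(T, b) = -3 (A(T, b) = -2 + (-1)**3 = -2 - 1 = -3)
V = 36
n(R) = -2*(36 + R)**2 (n(R) = -2*(R + 36)**2 = -2*(36 + R)**2)
A(-4, 15)*380 + n(-1) = -3*380 - 2*(36 - 1)**2 = -1140 - 2*35**2 = -1140 - 2*1225 = -1140 - 2450 = -3590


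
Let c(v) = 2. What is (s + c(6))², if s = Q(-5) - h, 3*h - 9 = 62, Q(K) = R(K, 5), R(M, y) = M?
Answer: 6400/9 ≈ 711.11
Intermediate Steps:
Q(K) = K
h = 71/3 (h = 3 + (⅓)*62 = 3 + 62/3 = 71/3 ≈ 23.667)
s = -86/3 (s = -5 - 1*71/3 = -5 - 71/3 = -86/3 ≈ -28.667)
(s + c(6))² = (-86/3 + 2)² = (-80/3)² = 6400/9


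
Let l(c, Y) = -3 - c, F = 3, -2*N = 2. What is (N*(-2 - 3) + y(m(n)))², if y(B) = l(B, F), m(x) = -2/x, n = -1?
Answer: 0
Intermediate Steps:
N = -1 (N = -½*2 = -1)
y(B) = -3 - B
(N*(-2 - 3) + y(m(n)))² = (-(-2 - 3) + (-3 - (-2)/(-1)))² = (-1*(-5) + (-3 - (-2)*(-1)))² = (5 + (-3 - 1*2))² = (5 + (-3 - 2))² = (5 - 5)² = 0² = 0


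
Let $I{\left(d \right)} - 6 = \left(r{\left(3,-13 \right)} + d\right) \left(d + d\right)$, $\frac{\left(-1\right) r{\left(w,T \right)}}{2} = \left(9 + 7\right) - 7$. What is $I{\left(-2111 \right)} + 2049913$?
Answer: $11038557$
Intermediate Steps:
$r{\left(w,T \right)} = -18$ ($r{\left(w,T \right)} = - 2 \left(\left(9 + 7\right) - 7\right) = - 2 \left(16 - 7\right) = \left(-2\right) 9 = -18$)
$I{\left(d \right)} = 6 + 2 d \left(-18 + d\right)$ ($I{\left(d \right)} = 6 + \left(-18 + d\right) \left(d + d\right) = 6 + \left(-18 + d\right) 2 d = 6 + 2 d \left(-18 + d\right)$)
$I{\left(-2111 \right)} + 2049913 = \left(6 - -75996 + 2 \left(-2111\right)^{2}\right) + 2049913 = \left(6 + 75996 + 2 \cdot 4456321\right) + 2049913 = \left(6 + 75996 + 8912642\right) + 2049913 = 8988644 + 2049913 = 11038557$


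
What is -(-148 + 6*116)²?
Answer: -300304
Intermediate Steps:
-(-148 + 6*116)² = -(-148 + 696)² = -1*548² = -1*300304 = -300304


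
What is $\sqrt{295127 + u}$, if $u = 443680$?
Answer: $\sqrt{738807} \approx 859.54$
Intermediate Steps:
$\sqrt{295127 + u} = \sqrt{295127 + 443680} = \sqrt{738807}$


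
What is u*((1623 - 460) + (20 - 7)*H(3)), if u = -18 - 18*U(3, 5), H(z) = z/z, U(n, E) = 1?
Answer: -42336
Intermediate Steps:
H(z) = 1
u = -36 (u = -18 - 18*1 = -18 - 18 = -36)
u*((1623 - 460) + (20 - 7)*H(3)) = -36*((1623 - 460) + (20 - 7)*1) = -36*(1163 + 13*1) = -36*(1163 + 13) = -36*1176 = -42336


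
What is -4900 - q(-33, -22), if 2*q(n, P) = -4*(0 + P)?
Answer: -4944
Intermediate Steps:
q(n, P) = -2*P (q(n, P) = (-4*(0 + P))/2 = (-4*P)/2 = -2*P)
-4900 - q(-33, -22) = -4900 - (-2)*(-22) = -4900 - 1*44 = -4900 - 44 = -4944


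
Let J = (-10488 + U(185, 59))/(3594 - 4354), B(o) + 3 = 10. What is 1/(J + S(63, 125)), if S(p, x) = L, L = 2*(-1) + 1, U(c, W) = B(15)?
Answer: 760/9721 ≈ 0.078181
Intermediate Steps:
B(o) = 7 (B(o) = -3 + 10 = 7)
U(c, W) = 7
L = -1 (L = -2 + 1 = -1)
S(p, x) = -1
J = 10481/760 (J = (-10488 + 7)/(3594 - 4354) = -10481/(-760) = -10481*(-1/760) = 10481/760 ≈ 13.791)
1/(J + S(63, 125)) = 1/(10481/760 - 1) = 1/(9721/760) = 760/9721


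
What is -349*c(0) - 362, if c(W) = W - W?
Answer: -362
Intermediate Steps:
c(W) = 0
-349*c(0) - 362 = -349*0 - 362 = 0 - 362 = -362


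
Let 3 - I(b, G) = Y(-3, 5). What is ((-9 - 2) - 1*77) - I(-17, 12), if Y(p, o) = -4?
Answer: -95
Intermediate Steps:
I(b, G) = 7 (I(b, G) = 3 - 1*(-4) = 3 + 4 = 7)
((-9 - 2) - 1*77) - I(-17, 12) = ((-9 - 2) - 1*77) - 1*7 = (-11 - 77) - 7 = -88 - 7 = -95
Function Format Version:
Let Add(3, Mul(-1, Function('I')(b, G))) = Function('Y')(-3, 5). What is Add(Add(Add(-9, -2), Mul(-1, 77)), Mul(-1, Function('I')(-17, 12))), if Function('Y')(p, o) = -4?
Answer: -95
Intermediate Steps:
Function('I')(b, G) = 7 (Function('I')(b, G) = Add(3, Mul(-1, -4)) = Add(3, 4) = 7)
Add(Add(Add(-9, -2), Mul(-1, 77)), Mul(-1, Function('I')(-17, 12))) = Add(Add(Add(-9, -2), Mul(-1, 77)), Mul(-1, 7)) = Add(Add(-11, -77), -7) = Add(-88, -7) = -95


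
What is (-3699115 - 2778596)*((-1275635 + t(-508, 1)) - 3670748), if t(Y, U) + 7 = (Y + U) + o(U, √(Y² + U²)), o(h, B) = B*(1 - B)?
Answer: 33716239601982 - 6477711*√258065 ≈ 3.3713e+13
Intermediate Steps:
t(Y, U) = -7 + U + Y + √(U² + Y²)*(1 - √(U² + Y²)) (t(Y, U) = -7 + ((Y + U) + √(Y² + U²)*(1 - √(Y² + U²))) = -7 + ((U + Y) + √(U² + Y²)*(1 - √(U² + Y²))) = -7 + (U + Y + √(U² + Y²)*(1 - √(U² + Y²))) = -7 + U + Y + √(U² + Y²)*(1 - √(U² + Y²)))
(-3699115 - 2778596)*((-1275635 + t(-508, 1)) - 3670748) = (-3699115 - 2778596)*((-1275635 + (-7 + 1 - 508 + √(1² + (-508)²) - 1*1² - 1*(-508)²)) - 3670748) = -6477711*((-1275635 + (-7 + 1 - 508 + √(1 + 258064) - 1*1 - 1*258064)) - 3670748) = -6477711*((-1275635 + (-7 + 1 - 508 + √258065 - 1 - 258064)) - 3670748) = -6477711*((-1275635 + (-258579 + √258065)) - 3670748) = -6477711*((-1534214 + √258065) - 3670748) = -6477711*(-5204962 + √258065) = 33716239601982 - 6477711*√258065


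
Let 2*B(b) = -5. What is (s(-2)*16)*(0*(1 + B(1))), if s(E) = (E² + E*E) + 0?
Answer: 0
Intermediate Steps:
B(b) = -5/2 (B(b) = (½)*(-5) = -5/2)
s(E) = 2*E² (s(E) = (E² + E²) + 0 = 2*E² + 0 = 2*E²)
(s(-2)*16)*(0*(1 + B(1))) = ((2*(-2)²)*16)*(0*(1 - 5/2)) = ((2*4)*16)*(0*(-3/2)) = (8*16)*0 = 128*0 = 0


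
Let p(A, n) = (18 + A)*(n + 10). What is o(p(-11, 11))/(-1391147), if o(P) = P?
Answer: -147/1391147 ≈ -0.00010567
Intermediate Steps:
p(A, n) = (10 + n)*(18 + A) (p(A, n) = (18 + A)*(10 + n) = (10 + n)*(18 + A))
o(p(-11, 11))/(-1391147) = (180 + 10*(-11) + 18*11 - 11*11)/(-1391147) = (180 - 110 + 198 - 121)*(-1/1391147) = 147*(-1/1391147) = -147/1391147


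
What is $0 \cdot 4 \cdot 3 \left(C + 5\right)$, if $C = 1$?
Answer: $0$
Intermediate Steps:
$0 \cdot 4 \cdot 3 \left(C + 5\right) = 0 \cdot 4 \cdot 3 \left(1 + 5\right) = 0 \cdot 3 \cdot 6 = 0 \cdot 18 = 0$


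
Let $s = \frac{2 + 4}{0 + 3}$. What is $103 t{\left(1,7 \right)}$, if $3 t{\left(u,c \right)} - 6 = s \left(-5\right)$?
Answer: $- \frac{412}{3} \approx -137.33$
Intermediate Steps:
$s = 2$ ($s = \frac{6}{3} = 6 \cdot \frac{1}{3} = 2$)
$t{\left(u,c \right)} = - \frac{4}{3}$ ($t{\left(u,c \right)} = 2 + \frac{2 \left(-5\right)}{3} = 2 + \frac{1}{3} \left(-10\right) = 2 - \frac{10}{3} = - \frac{4}{3}$)
$103 t{\left(1,7 \right)} = 103 \left(- \frac{4}{3}\right) = - \frac{412}{3}$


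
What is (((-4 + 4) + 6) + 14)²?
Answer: 400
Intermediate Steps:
(((-4 + 4) + 6) + 14)² = ((0 + 6) + 14)² = (6 + 14)² = 20² = 400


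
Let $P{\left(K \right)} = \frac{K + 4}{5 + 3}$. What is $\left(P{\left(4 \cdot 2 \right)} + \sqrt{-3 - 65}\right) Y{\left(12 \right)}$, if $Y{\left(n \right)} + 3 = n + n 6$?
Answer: $\frac{243}{2} + 162 i \sqrt{17} \approx 121.5 + 667.94 i$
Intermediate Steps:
$P{\left(K \right)} = \frac{1}{2} + \frac{K}{8}$ ($P{\left(K \right)} = \frac{4 + K}{8} = \left(4 + K\right) \frac{1}{8} = \frac{1}{2} + \frac{K}{8}$)
$Y{\left(n \right)} = -3 + 7 n$ ($Y{\left(n \right)} = -3 + \left(n + n 6\right) = -3 + \left(n + 6 n\right) = -3 + 7 n$)
$\left(P{\left(4 \cdot 2 \right)} + \sqrt{-3 - 65}\right) Y{\left(12 \right)} = \left(\left(\frac{1}{2} + \frac{4 \cdot 2}{8}\right) + \sqrt{-3 - 65}\right) \left(-3 + 7 \cdot 12\right) = \left(\left(\frac{1}{2} + \frac{1}{8} \cdot 8\right) + \sqrt{-68}\right) \left(-3 + 84\right) = \left(\left(\frac{1}{2} + 1\right) + 2 i \sqrt{17}\right) 81 = \left(\frac{3}{2} + 2 i \sqrt{17}\right) 81 = \frac{243}{2} + 162 i \sqrt{17}$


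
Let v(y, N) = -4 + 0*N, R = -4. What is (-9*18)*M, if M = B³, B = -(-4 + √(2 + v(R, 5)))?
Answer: -6480 + 7452*I*√2 ≈ -6480.0 + 10539.0*I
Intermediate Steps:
v(y, N) = -4 (v(y, N) = -4 + 0 = -4)
B = 4 - I*√2 (B = -(-4 + √(2 - 4)) = -(-4 + √(-2)) = -(-4 + I*√2) = 4 - I*√2 ≈ 4.0 - 1.4142*I)
M = (4 - I*√2)³ ≈ 40.0 - 65.054*I
(-9*18)*M = (-9*18)*(4 - I*√2)³ = -162*(4 - I*√2)³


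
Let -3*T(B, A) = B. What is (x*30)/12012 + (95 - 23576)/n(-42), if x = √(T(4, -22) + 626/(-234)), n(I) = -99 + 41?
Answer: 23481/58 + 5*I*√6097/78078 ≈ 404.84 + 0.0050003*I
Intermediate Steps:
T(B, A) = -B/3
n(I) = -58
x = I*√6097/39 (x = √(-⅓*4 + 626/(-234)) = √(-4/3 + 626*(-1/234)) = √(-4/3 - 313/117) = √(-469/117) = I*√6097/39 ≈ 2.0021*I)
(x*30)/12012 + (95 - 23576)/n(-42) = ((I*√6097/39)*30)/12012 + (95 - 23576)/(-58) = (10*I*√6097/13)*(1/12012) - 23481*(-1/58) = 5*I*√6097/78078 + 23481/58 = 23481/58 + 5*I*√6097/78078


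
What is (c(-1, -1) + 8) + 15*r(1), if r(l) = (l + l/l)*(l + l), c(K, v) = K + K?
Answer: 66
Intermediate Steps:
c(K, v) = 2*K
r(l) = 2*l*(1 + l) (r(l) = (l + 1)*(2*l) = (1 + l)*(2*l) = 2*l*(1 + l))
(c(-1, -1) + 8) + 15*r(1) = (2*(-1) + 8) + 15*(2*1*(1 + 1)) = (-2 + 8) + 15*(2*1*2) = 6 + 15*4 = 6 + 60 = 66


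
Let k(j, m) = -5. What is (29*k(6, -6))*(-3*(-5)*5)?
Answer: -10875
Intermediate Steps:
(29*k(6, -6))*(-3*(-5)*5) = (29*(-5))*(-3*(-5)*5) = -2175*5 = -145*75 = -10875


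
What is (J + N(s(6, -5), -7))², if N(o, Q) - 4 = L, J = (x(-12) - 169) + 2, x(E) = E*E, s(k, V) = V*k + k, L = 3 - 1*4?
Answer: 400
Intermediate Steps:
L = -1 (L = 3 - 4 = -1)
s(k, V) = k + V*k
x(E) = E²
J = -23 (J = ((-12)² - 169) + 2 = (144 - 169) + 2 = -25 + 2 = -23)
N(o, Q) = 3 (N(o, Q) = 4 - 1 = 3)
(J + N(s(6, -5), -7))² = (-23 + 3)² = (-20)² = 400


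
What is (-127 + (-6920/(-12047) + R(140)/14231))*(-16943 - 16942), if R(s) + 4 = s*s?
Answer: 103777349735385/24491551 ≈ 4.2373e+6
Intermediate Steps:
R(s) = -4 + s² (R(s) = -4 + s*s = -4 + s²)
(-127 + (-6920/(-12047) + R(140)/14231))*(-16943 - 16942) = (-127 + (-6920/(-12047) + (-4 + 140²)/14231))*(-16943 - 16942) = (-127 + (-6920*(-1/12047) + (-4 + 19600)*(1/14231)))*(-33885) = (-127 + (6920/12047 + 19596*(1/14231)))*(-33885) = (-127 + (6920/12047 + 19596/14231))*(-33885) = (-127 + 47793076/24491551)*(-33885) = -3062633901/24491551*(-33885) = 103777349735385/24491551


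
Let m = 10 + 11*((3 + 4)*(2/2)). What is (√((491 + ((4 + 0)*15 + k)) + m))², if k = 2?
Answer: 640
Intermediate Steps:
m = 87 (m = 10 + 11*(7*(2*(½))) = 10 + 11*(7*1) = 10 + 11*7 = 10 + 77 = 87)
(√((491 + ((4 + 0)*15 + k)) + m))² = (√((491 + ((4 + 0)*15 + 2)) + 87))² = (√((491 + (4*15 + 2)) + 87))² = (√((491 + (60 + 2)) + 87))² = (√((491 + 62) + 87))² = (√(553 + 87))² = (√640)² = (8*√10)² = 640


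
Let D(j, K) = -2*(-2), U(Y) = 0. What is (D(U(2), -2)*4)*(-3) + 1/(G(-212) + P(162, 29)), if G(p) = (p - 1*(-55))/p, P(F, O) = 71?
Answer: -729820/15209 ≈ -47.986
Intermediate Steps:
G(p) = (55 + p)/p (G(p) = (p + 55)/p = (55 + p)/p)
D(j, K) = 4
(D(U(2), -2)*4)*(-3) + 1/(G(-212) + P(162, 29)) = (4*4)*(-3) + 1/((55 - 212)/(-212) + 71) = 16*(-3) + 1/(-1/212*(-157) + 71) = -48 + 1/(157/212 + 71) = -48 + 1/(15209/212) = -48 + 212/15209 = -729820/15209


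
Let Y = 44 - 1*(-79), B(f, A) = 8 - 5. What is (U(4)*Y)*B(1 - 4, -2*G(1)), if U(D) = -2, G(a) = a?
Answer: -738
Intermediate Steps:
B(f, A) = 3
Y = 123 (Y = 44 + 79 = 123)
(U(4)*Y)*B(1 - 4, -2*G(1)) = -2*123*3 = -246*3 = -738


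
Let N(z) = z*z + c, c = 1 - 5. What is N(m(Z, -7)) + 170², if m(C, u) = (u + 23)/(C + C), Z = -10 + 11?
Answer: 28960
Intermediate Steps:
c = -4
Z = 1
m(C, u) = (23 + u)/(2*C) (m(C, u) = (23 + u)/((2*C)) = (23 + u)*(1/(2*C)) = (23 + u)/(2*C))
N(z) = -4 + z² (N(z) = z*z - 4 = z² - 4 = -4 + z²)
N(m(Z, -7)) + 170² = (-4 + ((½)*(23 - 7)/1)²) + 170² = (-4 + ((½)*1*16)²) + 28900 = (-4 + 8²) + 28900 = (-4 + 64) + 28900 = 60 + 28900 = 28960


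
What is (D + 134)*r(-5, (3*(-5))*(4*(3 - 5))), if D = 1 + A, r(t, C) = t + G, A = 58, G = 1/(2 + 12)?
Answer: -13317/14 ≈ -951.21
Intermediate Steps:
G = 1/14 ≈ 0.071429
r(t, C) = 1/14 + t (r(t, C) = t + 1/14 = 1/14 + t)
D = 59 (D = 1 + 58 = 59)
(D + 134)*r(-5, (3*(-5))*(4*(3 - 5))) = (59 + 134)*(1/14 - 5) = 193*(-69/14) = -13317/14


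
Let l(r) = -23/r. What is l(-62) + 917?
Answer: 56877/62 ≈ 917.37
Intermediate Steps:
l(-62) + 917 = -23/(-62) + 917 = -23*(-1/62) + 917 = 23/62 + 917 = 56877/62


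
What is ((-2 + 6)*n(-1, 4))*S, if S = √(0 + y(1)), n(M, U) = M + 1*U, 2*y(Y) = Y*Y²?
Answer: 6*√2 ≈ 8.4853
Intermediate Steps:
y(Y) = Y³/2 (y(Y) = (Y*Y²)/2 = Y³/2)
n(M, U) = M + U
S = √2/2 (S = √(0 + (½)*1³) = √(0 + (½)*1) = √(0 + ½) = √(½) = √2/2 ≈ 0.70711)
((-2 + 6)*n(-1, 4))*S = ((-2 + 6)*(-1 + 4))*(√2/2) = (4*3)*(√2/2) = 12*(√2/2) = 6*√2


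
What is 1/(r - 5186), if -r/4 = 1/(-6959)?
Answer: -6959/36089370 ≈ -0.00019283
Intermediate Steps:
r = 4/6959 (r = -4/(-6959) = -4*(-1/6959) = 4/6959 ≈ 0.00057480)
1/(r - 5186) = 1/(4/6959 - 5186) = 1/(-36089370/6959) = -6959/36089370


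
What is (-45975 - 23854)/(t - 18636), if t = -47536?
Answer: 69829/66172 ≈ 1.0553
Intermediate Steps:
(-45975 - 23854)/(t - 18636) = (-45975 - 23854)/(-47536 - 18636) = -69829/(-66172) = -69829*(-1/66172) = 69829/66172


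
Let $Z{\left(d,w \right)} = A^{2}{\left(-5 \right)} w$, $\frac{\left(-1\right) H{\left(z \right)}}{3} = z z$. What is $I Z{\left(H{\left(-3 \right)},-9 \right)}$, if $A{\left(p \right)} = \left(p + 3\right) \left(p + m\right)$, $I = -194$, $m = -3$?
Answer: $446976$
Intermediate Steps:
$H{\left(z \right)} = - 3 z^{2}$ ($H{\left(z \right)} = - 3 z z = - 3 z^{2}$)
$A{\left(p \right)} = \left(-3 + p\right) \left(3 + p\right)$ ($A{\left(p \right)} = \left(p + 3\right) \left(p - 3\right) = \left(3 + p\right) \left(-3 + p\right) = \left(-3 + p\right) \left(3 + p\right)$)
$Z{\left(d,w \right)} = 256 w$ ($Z{\left(d,w \right)} = \left(-9 + \left(-5\right)^{2}\right)^{2} w = \left(-9 + 25\right)^{2} w = 16^{2} w = 256 w$)
$I Z{\left(H{\left(-3 \right)},-9 \right)} = - 194 \cdot 256 \left(-9\right) = \left(-194\right) \left(-2304\right) = 446976$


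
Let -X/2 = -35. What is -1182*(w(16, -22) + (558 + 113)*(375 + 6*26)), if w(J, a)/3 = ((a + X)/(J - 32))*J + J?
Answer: -421034310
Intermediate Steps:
X = 70 (X = -2*(-35) = 70)
w(J, a) = 3*J + 3*J*(70 + a)/(-32 + J) (w(J, a) = 3*(((a + 70)/(J - 32))*J + J) = 3*(((70 + a)/(-32 + J))*J + J) = 3*(J*(70 + a)/(-32 + J) + J) = 3*(J + J*(70 + a)/(-32 + J)) = 3*J + 3*J*(70 + a)/(-32 + J))
-1182*(w(16, -22) + (558 + 113)*(375 + 6*26)) = -1182*(3*16*(38 + 16 - 22)/(-32 + 16) + (558 + 113)*(375 + 6*26)) = -1182*(3*16*32/(-16) + 671*(375 + 156)) = -1182*(3*16*(-1/16)*32 + 671*531) = -1182*(-96 + 356301) = -1182*356205 = -421034310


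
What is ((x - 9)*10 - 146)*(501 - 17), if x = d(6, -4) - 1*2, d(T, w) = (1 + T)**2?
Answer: 113256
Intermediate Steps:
x = 47 (x = (1 + 6)**2 - 1*2 = 7**2 - 2 = 49 - 2 = 47)
((x - 9)*10 - 146)*(501 - 17) = ((47 - 9)*10 - 146)*(501 - 17) = (38*10 - 146)*484 = (380 - 146)*484 = 234*484 = 113256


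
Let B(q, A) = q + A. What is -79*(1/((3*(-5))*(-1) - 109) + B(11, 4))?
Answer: -111311/94 ≈ -1184.2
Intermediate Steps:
B(q, A) = A + q
-79*(1/((3*(-5))*(-1) - 109) + B(11, 4)) = -79*(1/((3*(-5))*(-1) - 109) + (4 + 11)) = -79*(1/(-15*(-1) - 109) + 15) = -79*(1/(15 - 109) + 15) = -79*(1/(-94) + 15) = -79*(-1/94 + 15) = -79*1409/94 = -111311/94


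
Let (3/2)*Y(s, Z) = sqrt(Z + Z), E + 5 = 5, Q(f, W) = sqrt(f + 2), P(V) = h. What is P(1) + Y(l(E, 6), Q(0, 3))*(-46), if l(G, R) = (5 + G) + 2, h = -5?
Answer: -5 - 92*2**(3/4)/3 ≈ -56.575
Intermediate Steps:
P(V) = -5
Q(f, W) = sqrt(2 + f)
E = 0 (E = -5 + 5 = 0)
l(G, R) = 7 + G
Y(s, Z) = 2*sqrt(2)*sqrt(Z)/3 (Y(s, Z) = 2*sqrt(Z + Z)/3 = 2*sqrt(2*Z)/3 = 2*(sqrt(2)*sqrt(Z))/3 = 2*sqrt(2)*sqrt(Z)/3)
P(1) + Y(l(E, 6), Q(0, 3))*(-46) = -5 + (2*sqrt(2)*sqrt(sqrt(2 + 0))/3)*(-46) = -5 + (2*sqrt(2)*sqrt(sqrt(2))/3)*(-46) = -5 + (2*sqrt(2)*2**(1/4)/3)*(-46) = -5 + (2*2**(3/4)/3)*(-46) = -5 - 92*2**(3/4)/3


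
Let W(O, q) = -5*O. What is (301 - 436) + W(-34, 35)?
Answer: 35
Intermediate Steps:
(301 - 436) + W(-34, 35) = (301 - 436) - 5*(-34) = -135 + 170 = 35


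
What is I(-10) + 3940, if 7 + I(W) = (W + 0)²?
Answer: 4033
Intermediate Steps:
I(W) = -7 + W² (I(W) = -7 + (W + 0)² = -7 + W²)
I(-10) + 3940 = (-7 + (-10)²) + 3940 = (-7 + 100) + 3940 = 93 + 3940 = 4033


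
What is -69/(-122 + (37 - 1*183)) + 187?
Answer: 50185/268 ≈ 187.26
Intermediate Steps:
-69/(-122 + (37 - 1*183)) + 187 = -69/(-122 + (37 - 183)) + 187 = -69/(-122 - 146) + 187 = -69/(-268) + 187 = -1/268*(-69) + 187 = 69/268 + 187 = 50185/268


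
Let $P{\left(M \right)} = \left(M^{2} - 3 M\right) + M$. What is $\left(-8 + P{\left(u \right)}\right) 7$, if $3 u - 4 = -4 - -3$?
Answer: $-63$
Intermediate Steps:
$u = 1$ ($u = \frac{4}{3} + \frac{-4 - -3}{3} = \frac{4}{3} + \frac{-4 + 3}{3} = \frac{4}{3} + \frac{1}{3} \left(-1\right) = \frac{4}{3} - \frac{1}{3} = 1$)
$P{\left(M \right)} = M^{2} - 2 M$
$\left(-8 + P{\left(u \right)}\right) 7 = \left(-8 + 1 \left(-2 + 1\right)\right) 7 = \left(-8 + 1 \left(-1\right)\right) 7 = \left(-8 - 1\right) 7 = \left(-9\right) 7 = -63$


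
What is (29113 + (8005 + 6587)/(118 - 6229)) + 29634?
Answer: 119662775/2037 ≈ 58745.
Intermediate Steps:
(29113 + (8005 + 6587)/(118 - 6229)) + 29634 = (29113 + 14592/(-6111)) + 29634 = (29113 + 14592*(-1/6111)) + 29634 = (29113 - 4864/2037) + 29634 = 59298317/2037 + 29634 = 119662775/2037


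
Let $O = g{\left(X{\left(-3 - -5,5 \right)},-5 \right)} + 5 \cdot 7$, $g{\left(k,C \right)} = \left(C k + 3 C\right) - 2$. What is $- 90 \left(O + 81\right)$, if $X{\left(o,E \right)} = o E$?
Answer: $-4410$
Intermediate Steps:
$X{\left(o,E \right)} = E o$
$g{\left(k,C \right)} = -2 + 3 C + C k$ ($g{\left(k,C \right)} = \left(3 C + C k\right) - 2 = -2 + 3 C + C k$)
$O = -32$ ($O = \left(-2 + 3 \left(-5\right) - 5 \cdot 5 \left(-3 - -5\right)\right) + 5 \cdot 7 = \left(-2 - 15 - 5 \cdot 5 \left(-3 + 5\right)\right) + 35 = \left(-2 - 15 - 5 \cdot 5 \cdot 2\right) + 35 = \left(-2 - 15 - 50\right) + 35 = -67 + 35 = -32$)
$- 90 \left(O + 81\right) = - 90 \left(-32 + 81\right) = \left(-90\right) 49 = -4410$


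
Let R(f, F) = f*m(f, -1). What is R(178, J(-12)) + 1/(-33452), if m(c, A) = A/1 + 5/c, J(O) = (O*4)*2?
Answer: -5787197/33452 ≈ -173.00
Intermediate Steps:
J(O) = 8*O (J(O) = (4*O)*2 = 8*O)
m(c, A) = A + 5/c (m(c, A) = A*1 + 5/c = A + 5/c)
R(f, F) = f*(-1 + 5/f)
R(178, J(-12)) + 1/(-33452) = (5 - 1*178) + 1/(-33452) = (5 - 178) - 1/33452 = -173 - 1/33452 = -5787197/33452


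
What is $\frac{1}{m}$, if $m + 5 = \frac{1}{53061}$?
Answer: $- \frac{53061}{265304} \approx -0.2$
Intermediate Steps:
$m = - \frac{265304}{53061}$ ($m = -5 + \frac{1}{53061} = - \frac{265304}{53061} \approx -5.0$)
$\frac{1}{m} = \frac{1}{- \frac{265304}{53061}} = - \frac{53061}{265304}$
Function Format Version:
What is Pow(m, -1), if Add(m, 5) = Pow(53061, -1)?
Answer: Rational(-53061, 265304) ≈ -0.20000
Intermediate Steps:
m = Rational(-265304, 53061) (m = Add(-5, Pow(53061, -1)) = Add(-5, Rational(1, 53061)) = Rational(-265304, 53061) ≈ -5.0000)
Pow(m, -1) = Pow(Rational(-265304, 53061), -1) = Rational(-53061, 265304)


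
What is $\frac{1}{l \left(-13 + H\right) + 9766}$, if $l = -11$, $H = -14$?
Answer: $\frac{1}{10063} \approx 9.9374 \cdot 10^{-5}$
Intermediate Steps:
$\frac{1}{l \left(-13 + H\right) + 9766} = \frac{1}{- 11 \left(-13 - 14\right) + 9766} = \frac{1}{\left(-11\right) \left(-27\right) + 9766} = \frac{1}{297 + 9766} = \frac{1}{10063}$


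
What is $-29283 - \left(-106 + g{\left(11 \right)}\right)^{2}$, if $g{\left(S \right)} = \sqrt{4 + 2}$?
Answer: $-40525 + 212 \sqrt{6} \approx -40006.0$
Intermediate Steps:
$g{\left(S \right)} = \sqrt{6}$
$-29283 - \left(-106 + g{\left(11 \right)}\right)^{2} = -29283 - \left(-106 + \sqrt{6}\right)^{2}$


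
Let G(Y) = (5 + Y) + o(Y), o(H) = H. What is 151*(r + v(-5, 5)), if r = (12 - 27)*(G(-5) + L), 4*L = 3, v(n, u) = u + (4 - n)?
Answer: 46961/4 ≈ 11740.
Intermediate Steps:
v(n, u) = 4 + u - n
L = ¾ (L = (¼)*3 = ¾ ≈ 0.75000)
G(Y) = 5 + 2*Y (G(Y) = (5 + Y) + Y = 5 + 2*Y)
r = 255/4 (r = (12 - 27)*((5 + 2*(-5)) + ¾) = -15*((5 - 10) + ¾) = -15*(-5 + ¾) = -15*(-17/4) = 255/4 ≈ 63.750)
151*(r + v(-5, 5)) = 151*(255/4 + (4 + 5 - 1*(-5))) = 151*(255/4 + (4 + 5 + 5)) = 151*(255/4 + 14) = 151*(311/4) = 46961/4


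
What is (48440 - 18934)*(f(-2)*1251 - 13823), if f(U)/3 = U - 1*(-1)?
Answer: -518597456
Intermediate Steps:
f(U) = 3 + 3*U (f(U) = 3*(U - 1*(-1)) = 3*(U + 1) = 3*(1 + U) = 3 + 3*U)
(48440 - 18934)*(f(-2)*1251 - 13823) = (48440 - 18934)*((3 + 3*(-2))*1251 - 13823) = 29506*((3 - 6)*1251 - 13823) = 29506*(-3*1251 - 13823) = 29506*(-3753 - 13823) = 29506*(-17576) = -518597456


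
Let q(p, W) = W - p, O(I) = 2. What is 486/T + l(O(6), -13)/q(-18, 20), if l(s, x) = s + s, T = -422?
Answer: -4195/4009 ≈ -1.0464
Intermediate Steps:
l(s, x) = 2*s
486/T + l(O(6), -13)/q(-18, 20) = 486/(-422) + (2*2)/(20 - 1*(-18)) = 486*(-1/422) + 4/(20 + 18) = -243/211 + 4/38 = -243/211 + 4*(1/38) = -243/211 + 2/19 = -4195/4009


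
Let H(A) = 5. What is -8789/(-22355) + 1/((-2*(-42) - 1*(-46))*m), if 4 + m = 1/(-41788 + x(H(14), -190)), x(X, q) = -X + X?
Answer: 1117940191/2857480535 ≈ 0.39123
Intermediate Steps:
x(X, q) = 0
m = -167153/41788 (m = -4 + 1/(-41788 + 0) = -4 + 1/(-41788) = -4 - 1/41788 = -167153/41788 ≈ -4.0000)
-8789/(-22355) + 1/((-2*(-42) - 1*(-46))*m) = -8789/(-22355) + 1/((-2*(-42) - 1*(-46))*(-167153/41788)) = -8789*(-1/22355) - 41788/167153/(84 + 46) = 517/1315 - 41788/167153/130 = 517/1315 + (1/130)*(-41788/167153) = 517/1315 - 20894/10864945 = 1117940191/2857480535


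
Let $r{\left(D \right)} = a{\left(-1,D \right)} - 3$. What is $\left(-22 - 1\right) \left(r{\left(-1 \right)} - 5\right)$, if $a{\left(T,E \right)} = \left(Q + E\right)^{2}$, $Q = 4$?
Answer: $-23$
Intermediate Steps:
$a{\left(T,E \right)} = \left(4 + E\right)^{2}$
$r{\left(D \right)} = -3 + \left(4 + D\right)^{2}$ ($r{\left(D \right)} = \left(4 + D\right)^{2} - 3 = -3 + \left(4 + D\right)^{2}$)
$\left(-22 - 1\right) \left(r{\left(-1 \right)} - 5\right) = \left(-22 - 1\right) \left(\left(-3 + \left(4 - 1\right)^{2}\right) - 5\right) = \left(-22 - 1\right) \left(\left(-3 + 3^{2}\right) - 5\right) = - 23 \left(\left(-3 + 9\right) - 5\right) = - 23 \left(6 - 5\right) = \left(-23\right) 1 = -23$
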